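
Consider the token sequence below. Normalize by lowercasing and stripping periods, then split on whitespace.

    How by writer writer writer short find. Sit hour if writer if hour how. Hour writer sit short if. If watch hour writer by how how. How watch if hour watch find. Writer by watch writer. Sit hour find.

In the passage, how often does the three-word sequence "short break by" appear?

0

Scanning the 37 overlapping trigram windows for "short break by":
  (none found)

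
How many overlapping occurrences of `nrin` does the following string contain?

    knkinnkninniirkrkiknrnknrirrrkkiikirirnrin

Sliding a length-4 window over the 42 characters (39 positions):
  position 39–42: nrin

1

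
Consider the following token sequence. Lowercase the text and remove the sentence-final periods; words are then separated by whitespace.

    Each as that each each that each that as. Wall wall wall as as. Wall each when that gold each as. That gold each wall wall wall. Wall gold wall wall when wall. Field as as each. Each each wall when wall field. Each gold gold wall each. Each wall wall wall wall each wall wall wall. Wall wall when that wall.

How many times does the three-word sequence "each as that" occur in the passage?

Scanning the 60 overlapping trigram windows for "each as that":
  position 1–3: each as that
  position 20–22: each as that

2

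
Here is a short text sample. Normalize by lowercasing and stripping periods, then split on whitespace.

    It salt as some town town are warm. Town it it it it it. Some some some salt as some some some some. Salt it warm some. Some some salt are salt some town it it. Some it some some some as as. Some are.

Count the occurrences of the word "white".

0

Scanning the 45 tokens for "white":
  (none found)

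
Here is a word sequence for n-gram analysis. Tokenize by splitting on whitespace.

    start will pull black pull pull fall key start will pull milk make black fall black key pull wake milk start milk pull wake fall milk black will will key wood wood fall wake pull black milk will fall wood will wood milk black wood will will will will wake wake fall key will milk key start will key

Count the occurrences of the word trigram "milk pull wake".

Scanning the 57 overlapping trigram windows for "milk pull wake":
  position 22–24: milk pull wake

1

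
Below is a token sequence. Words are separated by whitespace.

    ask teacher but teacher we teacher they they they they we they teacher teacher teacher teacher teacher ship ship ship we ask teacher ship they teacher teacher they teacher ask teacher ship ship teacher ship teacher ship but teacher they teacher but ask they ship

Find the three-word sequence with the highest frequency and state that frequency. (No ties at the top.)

"teacher teacher teacher", 3 times

Trigram frequencies (highest first):
  teacher teacher teacher: 3
  they they they: 2
  they teacher teacher: 2
  teacher ship ship: 2
  ask teacher ship: 2
  teacher they teacher: 2
  … (29 more, each ≤ 2)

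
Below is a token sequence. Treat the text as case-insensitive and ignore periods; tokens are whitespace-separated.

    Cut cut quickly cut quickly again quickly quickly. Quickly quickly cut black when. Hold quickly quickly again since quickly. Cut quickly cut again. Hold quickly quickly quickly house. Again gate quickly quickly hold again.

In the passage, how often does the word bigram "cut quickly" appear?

3

Scanning the 33 overlapping bigram windows for "cut quickly":
  position 2–3: cut quickly
  position 4–5: cut quickly
  position 20–21: cut quickly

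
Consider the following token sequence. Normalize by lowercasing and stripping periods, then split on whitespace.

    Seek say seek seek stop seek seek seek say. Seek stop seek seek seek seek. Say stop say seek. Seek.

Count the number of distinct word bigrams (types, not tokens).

7

20 tokens → 19 bigram windows in total.
Repeated bigrams (each contributes count−1 duplicates):
  seek seek: 7
  say seek: 3
  seek say: 3
  seek stop: 2
  stop seek: 2
12 duplicate windows → 19 − 12 = 7 distinct.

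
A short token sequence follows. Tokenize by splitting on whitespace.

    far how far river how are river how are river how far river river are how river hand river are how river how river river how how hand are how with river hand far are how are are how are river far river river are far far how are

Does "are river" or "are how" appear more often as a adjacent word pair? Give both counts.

"are river": 3 occurrences
"are how": 5 occurrences

"are how" (5 vs 3)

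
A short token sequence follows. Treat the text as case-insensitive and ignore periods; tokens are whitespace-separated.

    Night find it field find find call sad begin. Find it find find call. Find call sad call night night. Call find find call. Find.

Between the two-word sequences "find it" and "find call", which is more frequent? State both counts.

"find it": 2 occurrences
"find call": 4 occurrences

"find call" (4 vs 2)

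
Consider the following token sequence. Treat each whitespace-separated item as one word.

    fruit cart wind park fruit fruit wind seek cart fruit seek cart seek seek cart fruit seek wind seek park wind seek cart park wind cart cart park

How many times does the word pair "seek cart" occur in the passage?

Scanning the 27 overlapping bigram windows for "seek cart":
  position 8–9: seek cart
  position 11–12: seek cart
  position 14–15: seek cart
  position 22–23: seek cart

4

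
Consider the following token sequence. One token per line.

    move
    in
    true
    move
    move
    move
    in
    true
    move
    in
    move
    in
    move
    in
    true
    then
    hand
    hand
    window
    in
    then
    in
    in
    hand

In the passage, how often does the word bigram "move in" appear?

Scanning the 23 overlapping bigram windows for "move in":
  position 1–2: move in
  position 6–7: move in
  position 9–10: move in
  position 11–12: move in
  position 13–14: move in

5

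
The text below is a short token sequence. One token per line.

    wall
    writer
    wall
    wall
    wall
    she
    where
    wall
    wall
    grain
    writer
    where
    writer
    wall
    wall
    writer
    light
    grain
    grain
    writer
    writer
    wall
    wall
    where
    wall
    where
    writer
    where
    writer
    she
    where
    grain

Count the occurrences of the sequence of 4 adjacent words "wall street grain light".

Scanning the 29 overlapping 4-gram windows for "wall street grain light":
  (none found)

0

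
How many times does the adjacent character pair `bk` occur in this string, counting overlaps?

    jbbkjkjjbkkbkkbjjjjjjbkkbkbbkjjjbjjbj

6

Sliding a length-2 window over the 37 characters (36 positions):
  position 3–4: bk
  position 9–10: bk
  position 12–13: bk
  position 22–23: bk
  position 25–26: bk
  position 28–29: bk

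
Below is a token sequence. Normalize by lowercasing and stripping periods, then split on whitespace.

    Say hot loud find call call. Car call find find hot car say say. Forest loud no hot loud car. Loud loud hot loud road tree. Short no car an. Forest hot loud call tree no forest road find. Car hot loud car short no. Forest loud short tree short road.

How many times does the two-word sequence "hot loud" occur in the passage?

Scanning the 50 overlapping bigram windows for "hot loud":
  position 2–3: hot loud
  position 18–19: hot loud
  position 23–24: hot loud
  position 32–33: hot loud
  position 41–42: hot loud

5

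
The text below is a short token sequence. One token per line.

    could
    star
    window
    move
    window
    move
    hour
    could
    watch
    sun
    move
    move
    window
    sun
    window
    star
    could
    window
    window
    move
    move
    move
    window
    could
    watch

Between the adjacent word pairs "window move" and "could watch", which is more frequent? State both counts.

"window move" (3 vs 2)

"window move": 3 occurrences
"could watch": 2 occurrences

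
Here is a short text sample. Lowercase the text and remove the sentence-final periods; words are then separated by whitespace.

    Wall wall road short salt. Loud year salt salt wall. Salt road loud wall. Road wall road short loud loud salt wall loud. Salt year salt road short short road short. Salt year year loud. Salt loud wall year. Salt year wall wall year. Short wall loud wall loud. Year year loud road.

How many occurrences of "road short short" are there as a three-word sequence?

Scanning the 51 overlapping trigram windows for "road short short":
  position 27–29: road short short

1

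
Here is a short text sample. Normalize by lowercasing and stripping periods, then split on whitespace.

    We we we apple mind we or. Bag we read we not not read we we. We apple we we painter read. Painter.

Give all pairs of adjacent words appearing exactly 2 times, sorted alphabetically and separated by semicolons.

Bigram counts meeting the condition (exactly 2 times):
  read we: 2
  we apple: 2

read we; we apple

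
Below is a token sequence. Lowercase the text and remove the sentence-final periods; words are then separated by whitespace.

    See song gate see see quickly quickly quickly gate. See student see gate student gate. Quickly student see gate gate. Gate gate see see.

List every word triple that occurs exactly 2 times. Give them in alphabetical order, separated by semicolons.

Trigram counts meeting the condition (exactly 2 times):
  gate gate gate: 2
  gate see see: 2
  student see gate: 2

gate gate gate; gate see see; student see gate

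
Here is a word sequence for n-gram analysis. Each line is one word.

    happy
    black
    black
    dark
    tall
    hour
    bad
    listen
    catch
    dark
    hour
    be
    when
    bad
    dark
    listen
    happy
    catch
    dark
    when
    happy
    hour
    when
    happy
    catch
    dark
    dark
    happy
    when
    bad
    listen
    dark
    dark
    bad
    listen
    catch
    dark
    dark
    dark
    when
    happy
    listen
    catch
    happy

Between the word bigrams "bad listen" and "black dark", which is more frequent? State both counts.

"bad listen" (3 vs 1)

"bad listen": 3 occurrences
"black dark": 1 occurrence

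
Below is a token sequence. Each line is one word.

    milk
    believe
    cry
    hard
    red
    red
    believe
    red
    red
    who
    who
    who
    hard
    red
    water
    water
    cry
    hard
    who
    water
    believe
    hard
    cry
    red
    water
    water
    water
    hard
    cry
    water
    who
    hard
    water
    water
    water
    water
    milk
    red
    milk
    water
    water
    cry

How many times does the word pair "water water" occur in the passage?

Scanning the 41 overlapping bigram windows for "water water":
  position 15–16: water water
  position 25–26: water water
  position 26–27: water water
  position 33–34: water water
  position 34–35: water water
  position 35–36: water water
  position 40–41: water water

7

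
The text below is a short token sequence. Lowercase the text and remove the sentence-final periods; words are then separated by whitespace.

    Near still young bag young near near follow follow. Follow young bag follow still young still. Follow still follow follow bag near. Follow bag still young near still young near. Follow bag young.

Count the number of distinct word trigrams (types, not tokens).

28

33 tokens → 31 trigram windows in total.
Repeated trigrams (each contributes count−1 duplicates):
  near follow bag: 2
  near still young: 2
  still young near: 2
3 duplicate windows → 31 − 3 = 28 distinct.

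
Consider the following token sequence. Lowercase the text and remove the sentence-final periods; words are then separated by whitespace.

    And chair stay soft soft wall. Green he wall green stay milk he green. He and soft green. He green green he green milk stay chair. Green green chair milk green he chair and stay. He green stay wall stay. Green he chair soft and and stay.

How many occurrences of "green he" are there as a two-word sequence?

6

Scanning the 46 overlapping bigram windows for "green he":
  position 7–8: green he
  position 14–15: green he
  position 18–19: green he
  position 21–22: green he
  position 31–32: green he
  position 41–42: green he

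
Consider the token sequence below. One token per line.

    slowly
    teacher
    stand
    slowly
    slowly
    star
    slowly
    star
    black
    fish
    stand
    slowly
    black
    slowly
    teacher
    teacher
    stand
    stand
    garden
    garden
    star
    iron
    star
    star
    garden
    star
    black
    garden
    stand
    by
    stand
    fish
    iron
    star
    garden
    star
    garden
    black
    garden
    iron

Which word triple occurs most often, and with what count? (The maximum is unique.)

"star garden star", 2 times

Trigram frequencies (highest first):
  star garden star: 2
  slowly teacher stand: 1
  teacher stand slowly: 1
  stand slowly slowly: 1
  slowly slowly star: 1
  slowly star slowly: 1
  … (31 more, each ≤ 1)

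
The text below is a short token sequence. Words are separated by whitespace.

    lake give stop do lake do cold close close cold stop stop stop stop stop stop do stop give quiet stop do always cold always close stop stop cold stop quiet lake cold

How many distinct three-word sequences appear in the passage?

28

33 tokens → 31 trigram windows in total.
Repeated trigrams (each contributes count−1 duplicates):
  stop stop stop: 4
3 duplicate windows → 31 − 3 = 28 distinct.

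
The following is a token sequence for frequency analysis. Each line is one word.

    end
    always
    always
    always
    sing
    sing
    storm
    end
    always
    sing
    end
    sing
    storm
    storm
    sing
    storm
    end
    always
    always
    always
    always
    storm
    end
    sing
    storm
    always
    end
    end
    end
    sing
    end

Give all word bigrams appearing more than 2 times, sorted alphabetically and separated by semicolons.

always always; end always; end sing; sing storm; storm end

Bigram counts meeting the condition (more than 2 times):
  always always: 5
  end always: 3
  end sing: 3
  sing storm: 4
  storm end: 3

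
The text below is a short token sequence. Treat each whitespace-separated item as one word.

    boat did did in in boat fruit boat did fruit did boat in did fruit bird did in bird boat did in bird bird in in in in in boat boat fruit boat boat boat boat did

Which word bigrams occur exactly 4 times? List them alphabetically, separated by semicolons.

Bigram counts meeting the condition (exactly 4 times):
  boat boat: 4
  boat did: 4

boat boat; boat did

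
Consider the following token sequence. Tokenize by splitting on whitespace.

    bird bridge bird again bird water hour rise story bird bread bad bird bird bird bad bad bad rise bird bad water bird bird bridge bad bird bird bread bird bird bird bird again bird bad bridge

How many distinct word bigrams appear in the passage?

37 tokens → 36 bigram windows in total.
Repeated bigrams (each contributes count−1 duplicates):
  bird bird: 7
  bird bad: 3
  again bird: 2
  bad bad: 2
  bad bird: 2
  bird again: 2
  bird bread: 2
  bird bridge: 2
14 duplicate windows → 36 − 14 = 22 distinct.

22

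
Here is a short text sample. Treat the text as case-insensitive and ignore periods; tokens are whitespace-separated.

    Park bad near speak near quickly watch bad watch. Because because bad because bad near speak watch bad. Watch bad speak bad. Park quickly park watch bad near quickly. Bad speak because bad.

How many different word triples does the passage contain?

33 tokens → 31 trigram windows in total.
Repeated trigrams (each contributes count−1 duplicates):
  bad near speak: 2
  watch bad watch: 2
2 duplicate windows → 31 − 2 = 29 distinct.

29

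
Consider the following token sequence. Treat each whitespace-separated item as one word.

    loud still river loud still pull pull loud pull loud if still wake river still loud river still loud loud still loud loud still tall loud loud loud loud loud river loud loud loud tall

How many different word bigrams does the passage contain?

35 tokens → 34 bigram windows in total.
Repeated bigrams (each contributes count−1 duplicates):
  loud loud: 8
  loud still: 4
  still loud: 3
  loud river: 2
  pull loud: 2
  river loud: 2
  river still: 2
16 duplicate windows → 34 − 16 = 18 distinct.

18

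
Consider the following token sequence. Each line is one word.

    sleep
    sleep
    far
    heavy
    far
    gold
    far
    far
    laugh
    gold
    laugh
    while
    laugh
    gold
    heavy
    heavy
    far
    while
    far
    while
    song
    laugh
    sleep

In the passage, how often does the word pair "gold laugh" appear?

1

Scanning the 22 overlapping bigram windows for "gold laugh":
  position 10–11: gold laugh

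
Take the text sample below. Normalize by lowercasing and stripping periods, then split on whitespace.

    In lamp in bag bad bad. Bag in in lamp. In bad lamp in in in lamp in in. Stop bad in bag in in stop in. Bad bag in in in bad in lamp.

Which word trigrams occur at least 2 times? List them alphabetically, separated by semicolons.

bad bag in; bag in in; in in in; in in lamp; in in stop; in lamp in; lamp in in

Trigram counts meeting the condition (at least 2 times):
  bad bag in: 2
  bag in in: 3
  in in in: 2
  in in lamp: 2
  in in stop: 2
  in lamp in: 3
  lamp in in: 2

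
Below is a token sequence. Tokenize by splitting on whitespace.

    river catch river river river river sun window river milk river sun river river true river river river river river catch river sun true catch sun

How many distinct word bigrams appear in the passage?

14

26 tokens → 25 bigram windows in total.
Repeated bigrams (each contributes count−1 duplicates):
  river river: 8
  river sun: 3
  catch river: 2
  river catch: 2
11 duplicate windows → 25 − 11 = 14 distinct.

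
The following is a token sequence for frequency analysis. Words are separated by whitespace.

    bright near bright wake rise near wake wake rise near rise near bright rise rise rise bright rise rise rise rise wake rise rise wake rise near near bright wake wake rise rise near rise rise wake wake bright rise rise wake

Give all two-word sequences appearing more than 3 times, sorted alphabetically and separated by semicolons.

rise near; rise rise; rise wake; wake rise

Bigram counts meeting the condition (more than 3 times):
  rise near: 5
  rise rise: 9
  rise wake: 4
  wake rise: 5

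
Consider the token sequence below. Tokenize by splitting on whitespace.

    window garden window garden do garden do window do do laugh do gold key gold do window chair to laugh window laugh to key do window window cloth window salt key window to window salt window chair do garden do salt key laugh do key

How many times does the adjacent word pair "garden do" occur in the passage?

Scanning the 44 overlapping bigram windows for "garden do":
  position 4–5: garden do
  position 6–7: garden do
  position 39–40: garden do

3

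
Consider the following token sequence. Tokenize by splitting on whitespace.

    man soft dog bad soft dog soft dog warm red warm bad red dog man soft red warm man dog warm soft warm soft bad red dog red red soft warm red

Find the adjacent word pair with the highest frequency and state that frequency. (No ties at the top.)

Bigram frequencies (highest first):
  soft dog: 3
  man soft: 2
  dog warm: 2
  warm red: 2
  red warm: 2
  bad red: 2
  … (15 more, each ≤ 2)

"soft dog", 3 times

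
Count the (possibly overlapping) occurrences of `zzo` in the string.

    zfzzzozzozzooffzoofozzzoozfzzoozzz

Sliding a length-3 window over the 34 characters (32 positions):
  position 4–6: zzo
  position 7–9: zzo
  position 10–12: zzo
  position 22–24: zzo
  position 28–30: zzo

5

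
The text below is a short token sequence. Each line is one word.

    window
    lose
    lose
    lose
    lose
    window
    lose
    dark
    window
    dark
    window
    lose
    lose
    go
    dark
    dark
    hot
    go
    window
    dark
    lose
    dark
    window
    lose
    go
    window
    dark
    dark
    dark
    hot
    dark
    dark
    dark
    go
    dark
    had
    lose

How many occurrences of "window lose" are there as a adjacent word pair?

Scanning the 36 overlapping bigram windows for "window lose":
  position 1–2: window lose
  position 6–7: window lose
  position 11–12: window lose
  position 23–24: window lose

4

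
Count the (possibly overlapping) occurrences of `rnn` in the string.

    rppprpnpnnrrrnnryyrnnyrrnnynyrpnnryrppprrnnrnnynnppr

Sliding a length-3 window over the 52 characters (50 positions):
  position 13–15: rnn
  position 19–21: rnn
  position 24–26: rnn
  position 41–43: rnn
  position 44–46: rnn

5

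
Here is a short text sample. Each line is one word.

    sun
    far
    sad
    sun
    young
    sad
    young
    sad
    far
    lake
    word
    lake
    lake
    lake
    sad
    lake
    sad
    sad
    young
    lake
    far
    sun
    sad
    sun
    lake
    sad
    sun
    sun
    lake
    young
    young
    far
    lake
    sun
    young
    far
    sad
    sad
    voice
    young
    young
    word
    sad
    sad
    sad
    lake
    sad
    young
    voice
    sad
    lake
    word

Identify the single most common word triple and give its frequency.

"sad lake sad", 2 times

Trigram frequencies (highest first):
  sad lake sad: 2
  sun far sad: 1
  far sad sun: 1
  sad sun young: 1
  sun young sad: 1
  young sad young: 1
  … (43 more, each ≤ 1)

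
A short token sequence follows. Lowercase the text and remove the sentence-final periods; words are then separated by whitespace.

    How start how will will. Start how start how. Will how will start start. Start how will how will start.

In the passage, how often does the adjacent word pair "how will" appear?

5

Scanning the 19 overlapping bigram windows for "how will":
  position 3–4: how will
  position 9–10: how will
  position 11–12: how will
  position 16–17: how will
  position 18–19: how will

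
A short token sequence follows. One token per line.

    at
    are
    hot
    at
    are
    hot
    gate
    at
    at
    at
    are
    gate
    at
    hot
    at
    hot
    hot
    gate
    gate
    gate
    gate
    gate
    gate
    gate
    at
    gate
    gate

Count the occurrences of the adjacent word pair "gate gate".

Scanning the 26 overlapping bigram windows for "gate gate":
  position 18–19: gate gate
  position 19–20: gate gate
  position 20–21: gate gate
  position 21–22: gate gate
  position 22–23: gate gate
  position 23–24: gate gate
  position 26–27: gate gate

7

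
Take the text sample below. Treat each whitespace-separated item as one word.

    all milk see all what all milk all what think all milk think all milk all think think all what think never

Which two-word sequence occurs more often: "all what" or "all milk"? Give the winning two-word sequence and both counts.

"all what": 3 occurrences
"all milk": 4 occurrences

"all milk" (4 vs 3)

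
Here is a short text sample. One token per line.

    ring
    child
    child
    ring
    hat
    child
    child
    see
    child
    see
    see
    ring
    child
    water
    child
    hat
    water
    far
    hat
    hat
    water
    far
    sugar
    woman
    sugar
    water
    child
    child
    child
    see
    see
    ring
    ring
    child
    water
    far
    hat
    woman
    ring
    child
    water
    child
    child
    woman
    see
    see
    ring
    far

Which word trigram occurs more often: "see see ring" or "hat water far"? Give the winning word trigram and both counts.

"see see ring" (3 vs 2)

"see see ring": 3 occurrences
"hat water far": 2 occurrences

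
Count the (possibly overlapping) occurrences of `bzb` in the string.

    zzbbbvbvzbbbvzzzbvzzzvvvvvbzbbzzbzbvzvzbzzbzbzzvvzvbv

Sliding a length-3 window over the 53 characters (51 positions):
  position 27–29: bzb
  position 33–35: bzb
  position 43–45: bzb

3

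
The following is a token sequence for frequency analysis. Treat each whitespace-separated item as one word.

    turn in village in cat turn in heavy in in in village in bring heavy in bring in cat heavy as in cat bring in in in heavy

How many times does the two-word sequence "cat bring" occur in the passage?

Scanning the 27 overlapping bigram windows for "cat bring":
  position 23–24: cat bring

1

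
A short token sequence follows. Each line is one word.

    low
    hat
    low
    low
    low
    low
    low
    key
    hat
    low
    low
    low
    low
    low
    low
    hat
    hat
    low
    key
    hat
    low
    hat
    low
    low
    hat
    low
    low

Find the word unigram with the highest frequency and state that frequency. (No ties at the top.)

"low", 18 times

Unigram frequencies (highest first):
  low: 18
  hat: 7
  key: 2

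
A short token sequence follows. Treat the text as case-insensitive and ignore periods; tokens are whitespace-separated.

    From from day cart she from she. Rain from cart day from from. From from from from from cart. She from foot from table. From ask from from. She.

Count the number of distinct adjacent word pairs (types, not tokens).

17

29 tokens → 28 bigram windows in total.
Repeated bigrams (each contributes count−1 duplicates):
  from from: 8
  cart she: 2
  from cart: 2
  from she: 2
  she from: 2
11 duplicate windows → 28 − 11 = 17 distinct.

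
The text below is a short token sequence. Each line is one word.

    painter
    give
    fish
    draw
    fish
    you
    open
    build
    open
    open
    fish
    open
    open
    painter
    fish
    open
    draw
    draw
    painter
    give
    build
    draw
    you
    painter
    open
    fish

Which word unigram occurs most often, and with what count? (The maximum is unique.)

"open", 7 times

Unigram frequencies (highest first):
  open: 7
  fish: 5
  painter: 4
  draw: 4
  give: 2
  you: 2
  … (1 more, each ≤ 2)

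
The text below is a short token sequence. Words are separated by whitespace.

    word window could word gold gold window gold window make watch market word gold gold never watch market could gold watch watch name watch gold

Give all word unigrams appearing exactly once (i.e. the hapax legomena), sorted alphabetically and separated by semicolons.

Unigram counts meeting the condition (exactly once (i.e. the hapax legomena)):
  make: 1
  name: 1
  never: 1

make; name; never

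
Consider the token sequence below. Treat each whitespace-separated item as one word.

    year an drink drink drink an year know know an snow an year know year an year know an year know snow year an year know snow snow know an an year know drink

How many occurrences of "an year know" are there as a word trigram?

Scanning the 32 overlapping trigram windows for "an year know":
  position 6–8: an year know
  position 12–14: an year know
  position 16–18: an year know
  position 19–21: an year know
  position 24–26: an year know
  position 31–33: an year know

6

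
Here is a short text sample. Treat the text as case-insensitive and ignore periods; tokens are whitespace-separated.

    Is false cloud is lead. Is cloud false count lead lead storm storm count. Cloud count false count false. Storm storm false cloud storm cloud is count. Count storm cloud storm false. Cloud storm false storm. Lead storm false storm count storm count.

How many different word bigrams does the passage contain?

24

43 tokens → 42 bigram windows in total.
Repeated bigrams (each contributes count−1 duplicates):
  storm false: 4
  cloud storm: 3
  false cloud: 3
  false storm: 3
  storm count: 3
  cloud is: 2
  count false: 2
  count storm: 2
  … (4 more repeated)
18 duplicate windows → 42 − 18 = 24 distinct.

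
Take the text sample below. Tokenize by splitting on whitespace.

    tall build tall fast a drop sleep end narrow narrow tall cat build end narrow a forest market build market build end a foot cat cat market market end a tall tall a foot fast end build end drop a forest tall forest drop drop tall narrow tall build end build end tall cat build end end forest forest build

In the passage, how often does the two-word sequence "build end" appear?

6

Scanning the 59 overlapping bigram windows for "build end":
  position 13–14: build end
  position 21–22: build end
  position 37–38: build end
  position 49–50: build end
  position 51–52: build end
  position 55–56: build end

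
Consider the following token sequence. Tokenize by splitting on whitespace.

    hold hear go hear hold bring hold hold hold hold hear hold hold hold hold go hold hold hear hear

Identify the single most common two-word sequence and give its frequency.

"hold hold", 7 times

Bigram frequencies (highest first):
  hold hold: 7
  hold hear: 3
  hear hold: 2
  hear go: 1
  go hear: 1
  hold bring: 1
  … (4 more, each ≤ 1)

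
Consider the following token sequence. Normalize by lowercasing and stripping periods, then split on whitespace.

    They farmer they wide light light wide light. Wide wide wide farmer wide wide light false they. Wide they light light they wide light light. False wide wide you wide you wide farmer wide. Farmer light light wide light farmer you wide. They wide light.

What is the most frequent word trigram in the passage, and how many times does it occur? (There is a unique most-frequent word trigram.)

"they wide light", 3 times

Trigram frequencies (highest first):
  they wide light: 3
  wide light light: 2
  light light wide: 2
  light wide light: 2
  wide farmer wide: 2
  wide you wide: 2
  … (30 more, each ≤ 1)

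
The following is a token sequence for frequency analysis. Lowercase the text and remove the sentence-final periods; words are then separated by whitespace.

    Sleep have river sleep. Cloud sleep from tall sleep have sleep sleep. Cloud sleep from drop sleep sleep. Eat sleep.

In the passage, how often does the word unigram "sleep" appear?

Scanning the 20 tokens for "sleep":
  position 1: sleep
  position 4: sleep
  position 6: sleep
  position 9: sleep
  position 11: sleep
  position 12: sleep
  position 14: sleep
  position 17: sleep
  position 18: sleep
  position 20: sleep

10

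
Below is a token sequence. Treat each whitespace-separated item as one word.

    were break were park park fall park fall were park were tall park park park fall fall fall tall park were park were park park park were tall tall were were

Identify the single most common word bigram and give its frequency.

"park park", 5 times

Bigram frequencies (highest first):
  park park: 5
  were park: 4
  park were: 4
  park fall: 3
  were tall: 2
  tall park: 2
  … (9 more, each ≤ 2)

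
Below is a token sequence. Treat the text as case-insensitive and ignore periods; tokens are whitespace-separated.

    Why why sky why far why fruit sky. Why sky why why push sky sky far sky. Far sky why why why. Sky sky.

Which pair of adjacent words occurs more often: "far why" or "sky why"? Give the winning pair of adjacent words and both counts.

"sky why" (4 vs 1)

"far why": 1 occurrence
"sky why": 4 occurrences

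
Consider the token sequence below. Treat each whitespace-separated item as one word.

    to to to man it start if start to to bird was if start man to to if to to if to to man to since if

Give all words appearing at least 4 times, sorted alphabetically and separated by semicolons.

if; to

Unigram counts meeting the condition (at least 4 times):
  if: 5
  to: 12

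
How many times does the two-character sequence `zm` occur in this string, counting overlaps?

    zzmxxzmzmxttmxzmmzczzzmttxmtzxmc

5

Sliding a length-2 window over the 32 characters (31 positions):
  position 2–3: zm
  position 6–7: zm
  position 8–9: zm
  position 15–16: zm
  position 22–23: zm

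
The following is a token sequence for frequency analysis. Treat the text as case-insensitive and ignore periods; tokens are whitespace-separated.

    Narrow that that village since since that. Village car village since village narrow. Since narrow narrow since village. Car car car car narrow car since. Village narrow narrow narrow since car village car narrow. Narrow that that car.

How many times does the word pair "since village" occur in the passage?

Scanning the 37 overlapping bigram windows for "since village":
  position 11–12: since village
  position 17–18: since village
  position 25–26: since village

3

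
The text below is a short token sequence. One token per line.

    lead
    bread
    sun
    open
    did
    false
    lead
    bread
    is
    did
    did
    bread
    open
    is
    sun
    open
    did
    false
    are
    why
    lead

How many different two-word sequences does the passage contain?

21 tokens → 20 bigram windows in total.
Repeated bigrams (each contributes count−1 duplicates):
  did false: 2
  lead bread: 2
  open did: 2
  sun open: 2
4 duplicate windows → 20 − 4 = 16 distinct.

16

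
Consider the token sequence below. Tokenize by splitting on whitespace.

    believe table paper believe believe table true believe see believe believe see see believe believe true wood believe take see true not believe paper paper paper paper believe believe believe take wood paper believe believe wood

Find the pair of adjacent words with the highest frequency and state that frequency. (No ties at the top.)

Bigram frequencies (highest first):
  believe believe: 6
  paper believe: 3
  paper paper: 3
  believe table: 2
  believe see: 2
  see believe: 2
  … (16 more, each ≤ 2)

"believe believe", 6 times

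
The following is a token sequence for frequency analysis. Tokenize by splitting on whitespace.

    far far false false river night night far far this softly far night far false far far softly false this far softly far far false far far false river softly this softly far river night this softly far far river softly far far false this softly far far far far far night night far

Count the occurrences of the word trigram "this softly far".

Scanning the 52 overlapping trigram windows for "this softly far":
  position 10–12: this softly far
  position 31–33: this softly far
  position 36–38: this softly far
  position 45–47: this softly far

4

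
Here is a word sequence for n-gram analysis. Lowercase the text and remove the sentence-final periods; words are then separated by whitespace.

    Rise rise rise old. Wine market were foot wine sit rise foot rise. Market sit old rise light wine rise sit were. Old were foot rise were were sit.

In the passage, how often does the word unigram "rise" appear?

8

Scanning the 29 tokens for "rise":
  position 1: rise
  position 2: rise
  position 3: rise
  position 11: rise
  position 13: rise
  position 17: rise
  position 20: rise
  position 26: rise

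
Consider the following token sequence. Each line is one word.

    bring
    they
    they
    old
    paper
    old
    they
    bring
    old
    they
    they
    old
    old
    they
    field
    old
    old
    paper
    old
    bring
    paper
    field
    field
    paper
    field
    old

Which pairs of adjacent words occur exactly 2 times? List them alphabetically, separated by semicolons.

Bigram counts meeting the condition (exactly 2 times):
  field old: 2
  old old: 2
  old paper: 2
  paper field: 2
  paper old: 2
  they old: 2
  they they: 2

field old; old old; old paper; paper field; paper old; they old; they they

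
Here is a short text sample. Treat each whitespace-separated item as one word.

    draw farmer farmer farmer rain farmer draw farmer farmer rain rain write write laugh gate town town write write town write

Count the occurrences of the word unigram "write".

5

Scanning the 21 tokens for "write":
  position 12: write
  position 13: write
  position 18: write
  position 19: write
  position 21: write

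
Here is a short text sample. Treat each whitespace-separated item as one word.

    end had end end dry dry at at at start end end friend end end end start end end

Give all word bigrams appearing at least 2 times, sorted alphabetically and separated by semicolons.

at at; end end; start end

Bigram counts meeting the condition (at least 2 times):
  at at: 2
  end end: 5
  start end: 2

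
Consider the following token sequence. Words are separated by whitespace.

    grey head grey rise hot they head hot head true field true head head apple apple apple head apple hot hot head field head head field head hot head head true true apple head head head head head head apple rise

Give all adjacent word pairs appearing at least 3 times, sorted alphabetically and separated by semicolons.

Bigram counts meeting the condition (at least 3 times):
  head apple: 3
  head head: 8
  hot head: 3

head apple; head head; hot head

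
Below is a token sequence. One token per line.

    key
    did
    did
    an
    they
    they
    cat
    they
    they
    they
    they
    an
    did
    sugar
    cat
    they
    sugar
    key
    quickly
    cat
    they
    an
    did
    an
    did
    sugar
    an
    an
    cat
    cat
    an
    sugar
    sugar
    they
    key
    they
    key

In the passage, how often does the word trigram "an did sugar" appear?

2

Scanning the 35 overlapping trigram windows for "an did sugar":
  position 12–14: an did sugar
  position 24–26: an did sugar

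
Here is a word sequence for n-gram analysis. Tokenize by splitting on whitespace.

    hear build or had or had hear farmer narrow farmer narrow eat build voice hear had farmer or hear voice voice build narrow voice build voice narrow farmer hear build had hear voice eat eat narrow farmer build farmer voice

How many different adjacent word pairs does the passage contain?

40 tokens → 39 bigram windows in total.
Repeated bigrams (each contributes count−1 duplicates):
  narrow farmer: 3
  build voice: 2
  farmer narrow: 2
  had hear: 2
  hear build: 2
  hear voice: 2
  or had: 2
  voice build: 2
9 duplicate windows → 39 − 9 = 30 distinct.

30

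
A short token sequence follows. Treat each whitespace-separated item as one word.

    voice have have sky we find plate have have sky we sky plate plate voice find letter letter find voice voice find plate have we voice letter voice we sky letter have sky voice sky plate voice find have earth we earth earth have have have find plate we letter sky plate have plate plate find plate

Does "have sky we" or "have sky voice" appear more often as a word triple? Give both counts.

"have sky we" (2 vs 1)

"have sky we": 2 occurrences
"have sky voice": 1 occurrence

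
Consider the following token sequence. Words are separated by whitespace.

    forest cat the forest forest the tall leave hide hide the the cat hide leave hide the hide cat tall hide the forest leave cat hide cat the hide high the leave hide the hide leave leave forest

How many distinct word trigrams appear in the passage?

38 tokens → 36 trigram windows in total.
Repeated trigrams (each contributes count−1 duplicates):
  hide the hide: 2
  leave hide the: 2
2 duplicate windows → 36 − 2 = 34 distinct.

34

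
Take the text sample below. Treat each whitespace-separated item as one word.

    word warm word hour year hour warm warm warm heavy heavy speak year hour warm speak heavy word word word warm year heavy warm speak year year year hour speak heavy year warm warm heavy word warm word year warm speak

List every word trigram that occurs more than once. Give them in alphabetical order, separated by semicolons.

warm warm heavy; word warm word; year hour warm

Trigram counts meeting the condition (more than once):
  warm warm heavy: 2
  word warm word: 2
  year hour warm: 2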